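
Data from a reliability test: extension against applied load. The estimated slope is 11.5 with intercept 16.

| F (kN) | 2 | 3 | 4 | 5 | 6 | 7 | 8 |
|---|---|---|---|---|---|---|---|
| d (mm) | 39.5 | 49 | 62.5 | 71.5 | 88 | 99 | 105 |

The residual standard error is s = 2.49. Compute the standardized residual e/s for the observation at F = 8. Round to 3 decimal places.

-1.205

d̂ = 16 + 11.5·8 = 108
e = 105 − 108 = -3
e/s = -3 / 2.49 = -1.205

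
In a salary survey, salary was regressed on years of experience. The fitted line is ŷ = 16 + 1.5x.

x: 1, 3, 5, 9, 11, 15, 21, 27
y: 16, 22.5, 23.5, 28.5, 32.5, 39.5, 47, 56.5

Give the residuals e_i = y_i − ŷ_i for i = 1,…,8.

x=1: ŷ = 16 + 1.5·1 = 17.5; e = 16 − 17.5 = -1.5
x=3: ŷ = 16 + 1.5·3 = 20.5; e = 22.5 − 20.5 = 2
x=5: ŷ = 16 + 1.5·5 = 23.5; e = 23.5 − 23.5 = 0
x=9: ŷ = 16 + 1.5·9 = 29.5; e = 28.5 − 29.5 = -1
x=11: ŷ = 16 + 1.5·11 = 32.5; e = 32.5 − 32.5 = 0
x=15: ŷ = 16 + 1.5·15 = 38.5; e = 39.5 − 38.5 = 1
x=21: ŷ = 16 + 1.5·21 = 47.5; e = 47 − 47.5 = -0.5
x=27: ŷ = 16 + 1.5·27 = 56.5; e = 56.5 − 56.5 = 0

-1.5, 2, 0, -1, 0, 1, -0.5, 0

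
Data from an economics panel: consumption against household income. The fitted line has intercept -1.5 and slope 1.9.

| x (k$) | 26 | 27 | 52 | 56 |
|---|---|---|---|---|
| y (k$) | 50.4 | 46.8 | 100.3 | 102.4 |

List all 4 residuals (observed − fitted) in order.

2.5, -3, 3, -2.5

x=26: ŷ = -1.5 + 1.9·26 = 47.9; r = 50.4 − 47.9 = 2.5
x=27: ŷ = -1.5 + 1.9·27 = 49.8; r = 46.8 − 49.8 = -3
x=52: ŷ = -1.5 + 1.9·52 = 97.3; r = 100.3 − 97.3 = 3
x=56: ŷ = -1.5 + 1.9·56 = 104.9; r = 102.4 − 104.9 = -2.5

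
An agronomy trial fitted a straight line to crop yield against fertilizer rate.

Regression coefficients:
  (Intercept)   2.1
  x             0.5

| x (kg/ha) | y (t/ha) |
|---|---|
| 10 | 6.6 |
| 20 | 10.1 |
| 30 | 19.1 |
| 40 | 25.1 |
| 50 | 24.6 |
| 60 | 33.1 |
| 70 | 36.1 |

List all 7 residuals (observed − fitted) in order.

-0.5, -2, 2, 3, -2.5, 1, -1

x=10: ŷ = 2.1 + 0.5·10 = 7.1; r = 6.6 − 7.1 = -0.5
x=20: ŷ = 2.1 + 0.5·20 = 12.1; r = 10.1 − 12.1 = -2
x=30: ŷ = 2.1 + 0.5·30 = 17.1; r = 19.1 − 17.1 = 2
x=40: ŷ = 2.1 + 0.5·40 = 22.1; r = 25.1 − 22.1 = 3
x=50: ŷ = 2.1 + 0.5·50 = 27.1; r = 24.6 − 27.1 = -2.5
x=60: ŷ = 2.1 + 0.5·60 = 32.1; r = 33.1 − 32.1 = 1
x=70: ŷ = 2.1 + 0.5·70 = 37.1; r = 36.1 − 37.1 = -1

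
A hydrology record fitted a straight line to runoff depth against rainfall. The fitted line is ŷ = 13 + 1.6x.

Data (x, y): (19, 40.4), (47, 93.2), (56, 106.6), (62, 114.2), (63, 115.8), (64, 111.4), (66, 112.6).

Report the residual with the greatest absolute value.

x=19: ŷ = 13 + 1.6·19 = 43.4; r = 40.4 − 43.4 = -3
x=47: ŷ = 13 + 1.6·47 = 88.2; r = 93.2 − 88.2 = 5
x=56: ŷ = 13 + 1.6·56 = 102.6; r = 106.6 − 102.6 = 4
x=62: ŷ = 13 + 1.6·62 = 112.2; r = 114.2 − 112.2 = 2
x=63: ŷ = 13 + 1.6·63 = 113.8; r = 115.8 − 113.8 = 2
x=64: ŷ = 13 + 1.6·64 = 115.4; r = 111.4 − 115.4 = -4
x=66: ŷ = 13 + 1.6·66 = 118.6; r = 112.6 − 118.6 = -6
Largest |r| is 6 at x = 66, residual -6.

r = -6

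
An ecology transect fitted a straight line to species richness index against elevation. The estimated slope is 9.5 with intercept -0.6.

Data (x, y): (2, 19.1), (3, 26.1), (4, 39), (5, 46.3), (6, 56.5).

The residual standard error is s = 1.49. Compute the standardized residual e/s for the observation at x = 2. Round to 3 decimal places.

ŷ = -0.6 + 9.5·2 = 18.4
e = 19.1 − 18.4 = 0.7
e/s = 0.7 / 1.49 = 0.470

0.470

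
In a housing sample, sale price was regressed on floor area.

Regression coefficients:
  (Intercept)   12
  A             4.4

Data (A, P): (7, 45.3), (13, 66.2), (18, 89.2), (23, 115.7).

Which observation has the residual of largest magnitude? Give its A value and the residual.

A=7: P̂ = 12 + 4.4·7 = 42.8; r = 45.3 − 42.8 = 2.5
A=13: P̂ = 12 + 4.4·13 = 69.2; r = 66.2 − 69.2 = -3
A=18: P̂ = 12 + 4.4·18 = 91.2; r = 89.2 − 91.2 = -2
A=23: P̂ = 12 + 4.4·23 = 113.2; r = 115.7 − 113.2 = 2.5
Largest |r| is 3 at A = 13, residual -3.

A = 13, r = -3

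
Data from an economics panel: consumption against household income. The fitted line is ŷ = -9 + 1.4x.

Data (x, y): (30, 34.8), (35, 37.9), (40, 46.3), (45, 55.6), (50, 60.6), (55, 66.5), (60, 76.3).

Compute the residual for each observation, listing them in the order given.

1.8, -2.1, -0.7, 1.6, -0.4, -1.5, 1.3

x=30: ŷ = -9 + 1.4·30 = 33; e = 34.8 − 33 = 1.8
x=35: ŷ = -9 + 1.4·35 = 40; e = 37.9 − 40 = -2.1
x=40: ŷ = -9 + 1.4·40 = 47; e = 46.3 − 47 = -0.7
x=45: ŷ = -9 + 1.4·45 = 54; e = 55.6 − 54 = 1.6
x=50: ŷ = -9 + 1.4·50 = 61; e = 60.6 − 61 = -0.4
x=55: ŷ = -9 + 1.4·55 = 68; e = 66.5 − 68 = -1.5
x=60: ŷ = -9 + 1.4·60 = 75; e = 76.3 − 75 = 1.3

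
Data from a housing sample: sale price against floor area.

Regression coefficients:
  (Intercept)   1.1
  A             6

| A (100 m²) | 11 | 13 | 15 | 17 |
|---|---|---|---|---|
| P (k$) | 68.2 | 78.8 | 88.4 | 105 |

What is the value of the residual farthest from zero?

e = -2.7

A=11: P̂ = 1.1 + 6·11 = 67.1; e = 68.2 − 67.1 = 1.1
A=13: P̂ = 1.1 + 6·13 = 79.1; e = 78.8 − 79.1 = -0.3
A=15: P̂ = 1.1 + 6·15 = 91.1; e = 88.4 − 91.1 = -2.7
A=17: P̂ = 1.1 + 6·17 = 103.1; e = 105 − 103.1 = 1.9
Largest |e| is 2.7 at A = 15, residual -2.7.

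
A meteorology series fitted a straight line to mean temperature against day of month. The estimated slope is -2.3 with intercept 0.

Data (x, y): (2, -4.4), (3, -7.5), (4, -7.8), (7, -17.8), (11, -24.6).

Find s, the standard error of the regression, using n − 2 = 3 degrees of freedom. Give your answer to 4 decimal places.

x=2: ŷ = −2.3·2 = -4.6; r = -4.4 − (-4.6) = 0.2
x=3: ŷ = −2.3·3 = -6.9; r = -7.5 − (-6.9) = -0.6
x=4: ŷ = −2.3·4 = -9.2; r = -7.8 − (-9.2) = 1.4
x=7: ŷ = −2.3·7 = -16.1; r = -17.8 − (-16.1) = -1.7
x=11: ŷ = −2.3·11 = -25.3; r = -24.6 − (-25.3) = 0.7
SSE = 0.04 + 0.36 + 1.96 + 2.89 + 0.49 = 5.74
s = √(5.74/3) = √1.91333 ≈ 1.3832

s = 1.3832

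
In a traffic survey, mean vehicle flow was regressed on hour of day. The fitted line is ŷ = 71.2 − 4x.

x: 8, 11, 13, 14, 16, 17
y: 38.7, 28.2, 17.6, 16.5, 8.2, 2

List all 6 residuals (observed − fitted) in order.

x=8: ŷ = 71.2 − 4·8 = 39.2; r = 38.7 − 39.2 = -0.5
x=11: ŷ = 71.2 − 4·11 = 27.2; r = 28.2 − 27.2 = 1
x=13: ŷ = 71.2 − 4·13 = 19.2; r = 17.6 − 19.2 = -1.6
x=14: ŷ = 71.2 − 4·14 = 15.2; r = 16.5 − 15.2 = 1.3
x=16: ŷ = 71.2 − 4·16 = 7.2; r = 8.2 − 7.2 = 1
x=17: ŷ = 71.2 − 4·17 = 3.2; r = 2 − 3.2 = -1.2

-0.5, 1, -1.6, 1.3, 1, -1.2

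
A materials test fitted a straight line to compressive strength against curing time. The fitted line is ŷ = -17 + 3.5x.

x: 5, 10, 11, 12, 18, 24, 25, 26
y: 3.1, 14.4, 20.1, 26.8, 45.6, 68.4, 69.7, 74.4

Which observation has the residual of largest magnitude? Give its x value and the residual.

x=5: ŷ = -17 + 3.5·5 = 0.5; r = 3.1 − 0.5 = 2.6
x=10: ŷ = -17 + 3.5·10 = 18; r = 14.4 − 18 = -3.6
x=11: ŷ = -17 + 3.5·11 = 21.5; r = 20.1 − 21.5 = -1.4
x=12: ŷ = -17 + 3.5·12 = 25; r = 26.8 − 25 = 1.8
x=18: ŷ = -17 + 3.5·18 = 46; r = 45.6 − 46 = -0.4
x=24: ŷ = -17 + 3.5·24 = 67; r = 68.4 − 67 = 1.4
x=25: ŷ = -17 + 3.5·25 = 70.5; r = 69.7 − 70.5 = -0.8
x=26: ŷ = -17 + 3.5·26 = 74; r = 74.4 − 74 = 0.4
Largest |r| is 3.6 at x = 10, residual -3.6.

x = 10, r = -3.6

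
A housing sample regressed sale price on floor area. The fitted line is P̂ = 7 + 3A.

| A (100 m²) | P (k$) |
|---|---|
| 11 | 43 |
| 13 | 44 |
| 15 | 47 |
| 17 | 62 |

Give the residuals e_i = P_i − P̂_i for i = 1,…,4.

3, -2, -5, 4

A=11: P̂ = 7 + 3·11 = 40; e = 43 − 40 = 3
A=13: P̂ = 7 + 3·13 = 46; e = 44 − 46 = -2
A=15: P̂ = 7 + 3·15 = 52; e = 47 − 52 = -5
A=17: P̂ = 7 + 3·17 = 58; e = 62 − 58 = 4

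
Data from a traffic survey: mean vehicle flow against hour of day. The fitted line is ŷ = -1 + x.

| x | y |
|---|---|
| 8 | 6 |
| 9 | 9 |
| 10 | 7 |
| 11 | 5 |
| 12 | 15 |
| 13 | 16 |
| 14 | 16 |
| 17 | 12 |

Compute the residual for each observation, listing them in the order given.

-1, 1, -2, -5, 4, 4, 3, -4

x=8: ŷ = -1 + 8 = 7; r = 6 − 7 = -1
x=9: ŷ = -1 + 9 = 8; r = 9 − 8 = 1
x=10: ŷ = -1 + 10 = 9; r = 7 − 9 = -2
x=11: ŷ = -1 + 11 = 10; r = 5 − 10 = -5
x=12: ŷ = -1 + 12 = 11; r = 15 − 11 = 4
x=13: ŷ = -1 + 13 = 12; r = 16 − 12 = 4
x=14: ŷ = -1 + 14 = 13; r = 16 − 13 = 3
x=17: ŷ = -1 + 17 = 16; r = 12 − 16 = -4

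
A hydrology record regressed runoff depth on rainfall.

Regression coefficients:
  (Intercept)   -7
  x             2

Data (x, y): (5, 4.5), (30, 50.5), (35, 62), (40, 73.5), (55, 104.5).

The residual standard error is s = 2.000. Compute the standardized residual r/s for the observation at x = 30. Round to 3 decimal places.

ŷ = -7 + 2·30 = 53
r = 50.5 − 53 = -2.5
r/s = -2.5 / 2.000 = -1.250

-1.250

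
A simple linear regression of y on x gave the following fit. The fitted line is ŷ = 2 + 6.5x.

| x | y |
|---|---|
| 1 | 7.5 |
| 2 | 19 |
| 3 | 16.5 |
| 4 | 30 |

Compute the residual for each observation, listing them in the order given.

x=1: ŷ = 2 + 6.5·1 = 8.5; e = 7.5 − 8.5 = -1
x=2: ŷ = 2 + 6.5·2 = 15; e = 19 − 15 = 4
x=3: ŷ = 2 + 6.5·3 = 21.5; e = 16.5 − 21.5 = -5
x=4: ŷ = 2 + 6.5·4 = 28; e = 30 − 28 = 2

-1, 4, -5, 2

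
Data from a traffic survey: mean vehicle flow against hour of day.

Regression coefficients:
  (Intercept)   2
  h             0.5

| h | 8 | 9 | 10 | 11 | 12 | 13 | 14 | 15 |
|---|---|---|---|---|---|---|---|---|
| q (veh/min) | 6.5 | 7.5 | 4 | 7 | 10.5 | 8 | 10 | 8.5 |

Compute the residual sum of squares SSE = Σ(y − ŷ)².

SSE = 19

h=8: q̂ = 2 + 0.5·8 = 6; r = 6.5 − 6 = 0.5
h=9: q̂ = 2 + 0.5·9 = 6.5; r = 7.5 − 6.5 = 1
h=10: q̂ = 2 + 0.5·10 = 7; r = 4 − 7 = -3
h=11: q̂ = 2 + 0.5·11 = 7.5; r = 7 − 7.5 = -0.5
h=12: q̂ = 2 + 0.5·12 = 8; r = 10.5 − 8 = 2.5
h=13: q̂ = 2 + 0.5·13 = 8.5; r = 8 − 8.5 = -0.5
h=14: q̂ = 2 + 0.5·14 = 9; r = 10 − 9 = 1
h=15: q̂ = 2 + 0.5·15 = 9.5; r = 8.5 − 9.5 = -1
SSE = 0.25 + 1 + 9 + 0.25 + 6.25 + 0.25 + 1 + 1 = 19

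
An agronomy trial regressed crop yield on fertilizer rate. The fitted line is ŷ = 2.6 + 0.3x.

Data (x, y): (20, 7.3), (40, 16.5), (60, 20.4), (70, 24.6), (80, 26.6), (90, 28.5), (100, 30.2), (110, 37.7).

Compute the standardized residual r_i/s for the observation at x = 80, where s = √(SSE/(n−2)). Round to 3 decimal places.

x=20: ŷ = 2.6 + 0.3·20 = 8.6; r = 7.3 − 8.6 = -1.3
x=40: ŷ = 2.6 + 0.3·40 = 14.6; r = 16.5 − 14.6 = 1.9
x=60: ŷ = 2.6 + 0.3·60 = 20.6; r = 20.4 − 20.6 = -0.2
x=70: ŷ = 2.6 + 0.3·70 = 23.6; r = 24.6 − 23.6 = 1
x=80: ŷ = 2.6 + 0.3·80 = 26.6; r = 26.6 − 26.6 = 0
x=90: ŷ = 2.6 + 0.3·90 = 29.6; r = 28.5 − 29.6 = -1.1
x=100: ŷ = 2.6 + 0.3·100 = 32.6; r = 30.2 − 32.6 = -2.4
x=110: ŷ = 2.6 + 0.3·110 = 35.6; r = 37.7 − 35.6 = 2.1
SSE = 1.69 + 3.61 + 0.04 + 1 + 0 + 1.21 + 5.76 + 4.41 = 17.72
s = √(17.72/6) = 1.71853
r/s = 0 / 1.71853 = 0.000

0.000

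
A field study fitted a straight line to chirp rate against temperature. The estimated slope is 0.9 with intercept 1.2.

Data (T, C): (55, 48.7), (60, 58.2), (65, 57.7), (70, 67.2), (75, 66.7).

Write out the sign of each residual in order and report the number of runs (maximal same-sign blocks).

5 runs

T=55: Ĉ = 1.2 + 0.9·55 = 50.7; e = 48.7 − 50.7 = -2
T=60: Ĉ = 1.2 + 0.9·60 = 55.2; e = 58.2 − 55.2 = 3
T=65: Ĉ = 1.2 + 0.9·65 = 59.7; e = 57.7 − 59.7 = -2
T=70: Ĉ = 1.2 + 0.9·70 = 64.2; e = 67.2 − 64.2 = 3
T=75: Ĉ = 1.2 + 0.9·75 = 68.7; e = 66.7 − 68.7 = -2
Signs: − + − + −
Runs: −×1, +×1, −×1, +×1, −×1 → 5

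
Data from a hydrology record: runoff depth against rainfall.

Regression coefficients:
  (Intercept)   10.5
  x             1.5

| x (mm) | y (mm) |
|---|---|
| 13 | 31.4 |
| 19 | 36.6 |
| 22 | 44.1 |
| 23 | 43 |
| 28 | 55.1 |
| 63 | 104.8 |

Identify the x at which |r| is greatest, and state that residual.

x=13: ŷ = 10.5 + 1.5·13 = 30; r = 31.4 − 30 = 1.4
x=19: ŷ = 10.5 + 1.5·19 = 39; r = 36.6 − 39 = -2.4
x=22: ŷ = 10.5 + 1.5·22 = 43.5; r = 44.1 − 43.5 = 0.6
x=23: ŷ = 10.5 + 1.5·23 = 45; r = 43 − 45 = -2
x=28: ŷ = 10.5 + 1.5·28 = 52.5; r = 55.1 − 52.5 = 2.6
x=63: ŷ = 10.5 + 1.5·63 = 105; r = 104.8 − 105 = -0.2
Largest |r| is 2.6 at x = 28, residual 2.6.

x = 28, r = 2.6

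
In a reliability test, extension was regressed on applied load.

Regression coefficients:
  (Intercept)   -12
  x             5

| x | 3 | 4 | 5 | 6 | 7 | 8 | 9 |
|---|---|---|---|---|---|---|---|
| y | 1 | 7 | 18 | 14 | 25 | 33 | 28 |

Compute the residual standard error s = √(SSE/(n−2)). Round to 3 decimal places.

s = 4.472

x=3: ŷ = -12 + 5·3 = 3; r = 1 − 3 = -2
x=4: ŷ = -12 + 5·4 = 8; r = 7 − 8 = -1
x=5: ŷ = -12 + 5·5 = 13; r = 18 − 13 = 5
x=6: ŷ = -12 + 5·6 = 18; r = 14 − 18 = -4
x=7: ŷ = -12 + 5·7 = 23; r = 25 − 23 = 2
x=8: ŷ = -12 + 5·8 = 28; r = 33 − 28 = 5
x=9: ŷ = -12 + 5·9 = 33; r = 28 − 33 = -5
SSE = 4 + 1 + 25 + 16 + 4 + 25 + 25 = 100
s = √(100/5) = √20 ≈ 4.472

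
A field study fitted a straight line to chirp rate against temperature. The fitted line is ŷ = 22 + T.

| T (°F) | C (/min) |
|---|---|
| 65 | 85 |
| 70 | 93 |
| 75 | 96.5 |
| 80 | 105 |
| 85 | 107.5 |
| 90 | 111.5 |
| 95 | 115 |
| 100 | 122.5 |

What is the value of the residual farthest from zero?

T=65: ŷ = 22 + 65 = 87; r = 85 − 87 = -2
T=70: ŷ = 22 + 70 = 92; r = 93 − 92 = 1
T=75: ŷ = 22 + 75 = 97; r = 96.5 − 97 = -0.5
T=80: ŷ = 22 + 80 = 102; r = 105 − 102 = 3
T=85: ŷ = 22 + 85 = 107; r = 107.5 − 107 = 0.5
T=90: ŷ = 22 + 90 = 112; r = 111.5 − 112 = -0.5
T=95: ŷ = 22 + 95 = 117; r = 115 − 117 = -2
T=100: ŷ = 22 + 100 = 122; r = 122.5 − 122 = 0.5
Largest |r| is 3 at T = 80, residual 3.

r = 3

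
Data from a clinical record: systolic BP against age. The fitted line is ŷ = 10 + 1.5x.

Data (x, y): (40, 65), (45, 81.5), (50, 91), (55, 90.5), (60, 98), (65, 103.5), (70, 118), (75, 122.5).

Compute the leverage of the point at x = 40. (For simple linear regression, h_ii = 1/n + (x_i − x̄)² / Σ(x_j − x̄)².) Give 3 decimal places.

x̄ = (40 + 45 + 50 + 55 + 60 + 65 + 70 + 75)/8 = 57.5
Σ(x − x̄)² = 306.25 + 156.25 + 56.25 + 6.25 + 6.25 + 56.25 + 156.25 + 306.25 = 1050
h = 1/8 + (-17.5)²/1050 = 0.125 + 0.291667 = 0.417

h = 0.417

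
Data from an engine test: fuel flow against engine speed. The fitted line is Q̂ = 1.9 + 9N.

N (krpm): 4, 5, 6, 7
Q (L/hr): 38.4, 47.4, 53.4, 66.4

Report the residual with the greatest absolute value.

N=4: Q̂ = 1.9 + 9·4 = 37.9; r = 38.4 − 37.9 = 0.5
N=5: Q̂ = 1.9 + 9·5 = 46.9; r = 47.4 − 46.9 = 0.5
N=6: Q̂ = 1.9 + 9·6 = 55.9; r = 53.4 − 55.9 = -2.5
N=7: Q̂ = 1.9 + 9·7 = 64.9; r = 66.4 − 64.9 = 1.5
Largest |r| is 2.5 at N = 6, residual -2.5.

r = -2.5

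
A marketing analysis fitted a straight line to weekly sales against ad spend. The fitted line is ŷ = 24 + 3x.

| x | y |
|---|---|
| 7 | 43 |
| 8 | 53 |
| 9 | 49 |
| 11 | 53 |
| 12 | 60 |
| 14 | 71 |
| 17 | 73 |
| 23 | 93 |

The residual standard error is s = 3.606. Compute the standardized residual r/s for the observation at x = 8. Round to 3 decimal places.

ŷ = 24 + 3·8 = 48
r = 53 − 48 = 5
r/s = 5 / 3.606 = 1.387

1.387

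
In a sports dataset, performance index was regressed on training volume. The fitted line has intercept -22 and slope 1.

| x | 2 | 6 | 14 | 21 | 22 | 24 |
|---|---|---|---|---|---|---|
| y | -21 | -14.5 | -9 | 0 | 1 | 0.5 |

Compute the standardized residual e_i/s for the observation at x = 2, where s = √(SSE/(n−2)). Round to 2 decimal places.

-0.69

x=2: ŷ = -22 + 2 = -20; e = -21 − (-20) = -1
x=6: ŷ = -22 + 6 = -16; e = -14.5 − (-16) = 1.5
x=14: ŷ = -22 + 14 = -8; e = -9 − (-8) = -1
x=21: ŷ = -22 + 21 = -1; e = 0 − (-1) = 1
x=22: ŷ = -22 + 22 = 0; e = 1 − 0 = 1
x=24: ŷ = -22 + 24 = 2; e = 0.5 − 2 = -1.5
SSE = 1 + 2.25 + 1 + 1 + 1 + 2.25 = 8.5
s = √(8.5/4) = 1.45774
e/s = -1 / 1.45774 = -0.69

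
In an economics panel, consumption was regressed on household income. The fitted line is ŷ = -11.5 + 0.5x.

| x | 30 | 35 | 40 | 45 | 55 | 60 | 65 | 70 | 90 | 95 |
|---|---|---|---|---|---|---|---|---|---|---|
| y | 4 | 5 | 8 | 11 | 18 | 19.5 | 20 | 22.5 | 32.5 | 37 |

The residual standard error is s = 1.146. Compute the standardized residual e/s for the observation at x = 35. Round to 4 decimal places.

-0.8726

ŷ = -11.5 + 0.5·35 = 6
e = 5 − 6 = -1
e/s = -1 / 1.146 = -0.8726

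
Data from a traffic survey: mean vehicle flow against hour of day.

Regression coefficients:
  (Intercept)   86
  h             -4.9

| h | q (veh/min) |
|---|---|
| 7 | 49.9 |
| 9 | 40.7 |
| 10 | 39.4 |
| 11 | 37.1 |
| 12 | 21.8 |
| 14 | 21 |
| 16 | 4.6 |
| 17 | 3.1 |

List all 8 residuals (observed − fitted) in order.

-1.8, -1.2, 2.4, 5, -5.4, 3.6, -3, 0.4

h=7: q̂ = 86 − 4.9·7 = 51.7; e = 49.9 − 51.7 = -1.8
h=9: q̂ = 86 − 4.9·9 = 41.9; e = 40.7 − 41.9 = -1.2
h=10: q̂ = 86 − 4.9·10 = 37; e = 39.4 − 37 = 2.4
h=11: q̂ = 86 − 4.9·11 = 32.1; e = 37.1 − 32.1 = 5
h=12: q̂ = 86 − 4.9·12 = 27.2; e = 21.8 − 27.2 = -5.4
h=14: q̂ = 86 − 4.9·14 = 17.4; e = 21 − 17.4 = 3.6
h=16: q̂ = 86 − 4.9·16 = 7.6; e = 4.6 − 7.6 = -3
h=17: q̂ = 86 − 4.9·17 = 2.7; e = 3.1 − 2.7 = 0.4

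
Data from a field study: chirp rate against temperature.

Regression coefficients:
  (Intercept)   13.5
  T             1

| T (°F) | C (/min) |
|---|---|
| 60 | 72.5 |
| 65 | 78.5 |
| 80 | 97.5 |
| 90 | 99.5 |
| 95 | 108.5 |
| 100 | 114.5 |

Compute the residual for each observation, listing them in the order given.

-1, 0, 4, -4, 0, 1

T=60: ŷ = 13.5 + 60 = 73.5; e = 72.5 − 73.5 = -1
T=65: ŷ = 13.5 + 65 = 78.5; e = 78.5 − 78.5 = 0
T=80: ŷ = 13.5 + 80 = 93.5; e = 97.5 − 93.5 = 4
T=90: ŷ = 13.5 + 90 = 103.5; e = 99.5 − 103.5 = -4
T=95: ŷ = 13.5 + 95 = 108.5; e = 108.5 − 108.5 = 0
T=100: ŷ = 13.5 + 100 = 113.5; e = 114.5 − 113.5 = 1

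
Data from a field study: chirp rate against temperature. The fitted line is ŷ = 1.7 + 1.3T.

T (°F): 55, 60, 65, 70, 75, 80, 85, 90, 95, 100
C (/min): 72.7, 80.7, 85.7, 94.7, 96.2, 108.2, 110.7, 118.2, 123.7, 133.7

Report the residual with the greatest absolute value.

e = -3

T=55: ŷ = 1.7 + 1.3·55 = 73.2; e = 72.7 − 73.2 = -0.5
T=60: ŷ = 1.7 + 1.3·60 = 79.7; e = 80.7 − 79.7 = 1
T=65: ŷ = 1.7 + 1.3·65 = 86.2; e = 85.7 − 86.2 = -0.5
T=70: ŷ = 1.7 + 1.3·70 = 92.7; e = 94.7 − 92.7 = 2
T=75: ŷ = 1.7 + 1.3·75 = 99.2; e = 96.2 − 99.2 = -3
T=80: ŷ = 1.7 + 1.3·80 = 105.7; e = 108.2 − 105.7 = 2.5
T=85: ŷ = 1.7 + 1.3·85 = 112.2; e = 110.7 − 112.2 = -1.5
T=90: ŷ = 1.7 + 1.3·90 = 118.7; e = 118.2 − 118.7 = -0.5
T=95: ŷ = 1.7 + 1.3·95 = 125.2; e = 123.7 − 125.2 = -1.5
T=100: ŷ = 1.7 + 1.3·100 = 131.7; e = 133.7 − 131.7 = 2
Largest |e| is 3 at T = 75, residual -3.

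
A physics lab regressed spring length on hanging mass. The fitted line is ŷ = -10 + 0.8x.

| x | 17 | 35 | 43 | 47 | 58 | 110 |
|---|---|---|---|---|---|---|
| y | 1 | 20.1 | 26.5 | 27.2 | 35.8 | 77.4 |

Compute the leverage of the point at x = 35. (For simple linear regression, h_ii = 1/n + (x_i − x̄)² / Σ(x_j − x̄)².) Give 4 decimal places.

h = 0.2220

x̄ = (17 + 35 + 43 + 47 + 58 + 110)/6 = 51.6667
Σ(x − x̄)² = 1201.78 + 277.778 + 75.1111 + 21.7778 + 40.1111 + 3402.78 = 5019.33
h = 1/6 + (-16.6667)²/5019.33 = 0.166667 + 0.0553416 = 0.2220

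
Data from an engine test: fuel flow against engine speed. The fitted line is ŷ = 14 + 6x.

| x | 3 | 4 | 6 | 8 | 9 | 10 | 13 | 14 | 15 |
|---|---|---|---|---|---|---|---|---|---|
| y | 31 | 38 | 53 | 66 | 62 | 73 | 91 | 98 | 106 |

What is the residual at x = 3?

e = -1

ŷ = 14 + 6·3 = 32
e = 31 − 32 = -1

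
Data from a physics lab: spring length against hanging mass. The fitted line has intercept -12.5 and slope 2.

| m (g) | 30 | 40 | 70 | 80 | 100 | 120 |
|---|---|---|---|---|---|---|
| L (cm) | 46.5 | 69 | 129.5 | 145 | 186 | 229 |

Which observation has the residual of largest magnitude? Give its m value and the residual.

m = 80, r = -2.5

m=30: L̂ = -12.5 + 2·30 = 47.5; r = 46.5 − 47.5 = -1
m=40: L̂ = -12.5 + 2·40 = 67.5; r = 69 − 67.5 = 1.5
m=70: L̂ = -12.5 + 2·70 = 127.5; r = 129.5 − 127.5 = 2
m=80: L̂ = -12.5 + 2·80 = 147.5; r = 145 − 147.5 = -2.5
m=100: L̂ = -12.5 + 2·100 = 187.5; r = 186 − 187.5 = -1.5
m=120: L̂ = -12.5 + 2·120 = 227.5; r = 229 − 227.5 = 1.5
Largest |r| is 2.5 at m = 80, residual -2.5.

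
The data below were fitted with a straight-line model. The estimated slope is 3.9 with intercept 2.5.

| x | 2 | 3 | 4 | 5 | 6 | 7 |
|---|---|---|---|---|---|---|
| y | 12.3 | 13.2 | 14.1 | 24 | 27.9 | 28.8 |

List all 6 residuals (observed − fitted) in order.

2, -1, -4, 2, 2, -1

x=2: ŷ = 2.5 + 3.9·2 = 10.3; r = 12.3 − 10.3 = 2
x=3: ŷ = 2.5 + 3.9·3 = 14.2; r = 13.2 − 14.2 = -1
x=4: ŷ = 2.5 + 3.9·4 = 18.1; r = 14.1 − 18.1 = -4
x=5: ŷ = 2.5 + 3.9·5 = 22; r = 24 − 22 = 2
x=6: ŷ = 2.5 + 3.9·6 = 25.9; r = 27.9 − 25.9 = 2
x=7: ŷ = 2.5 + 3.9·7 = 29.8; r = 28.8 − 29.8 = -1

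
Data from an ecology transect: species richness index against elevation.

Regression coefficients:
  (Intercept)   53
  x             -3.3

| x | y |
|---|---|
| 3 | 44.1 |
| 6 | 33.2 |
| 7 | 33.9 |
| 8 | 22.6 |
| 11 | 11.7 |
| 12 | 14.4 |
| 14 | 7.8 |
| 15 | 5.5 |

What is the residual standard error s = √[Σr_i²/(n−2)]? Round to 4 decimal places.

x=3: ŷ = 53 − 3.3·3 = 43.1; r = 44.1 − 43.1 = 1
x=6: ŷ = 53 − 3.3·6 = 33.2; r = 33.2 − 33.2 = 0
x=7: ŷ = 53 − 3.3·7 = 29.9; r = 33.9 − 29.9 = 4
x=8: ŷ = 53 − 3.3·8 = 26.6; r = 22.6 − 26.6 = -4
x=11: ŷ = 53 − 3.3·11 = 16.7; r = 11.7 − 16.7 = -5
x=12: ŷ = 53 − 3.3·12 = 13.4; r = 14.4 − 13.4 = 1
x=14: ŷ = 53 − 3.3·14 = 6.8; r = 7.8 − 6.8 = 1
x=15: ŷ = 53 − 3.3·15 = 3.5; r = 5.5 − 3.5 = 2
SSE = 1 + 0 + 16 + 16 + 25 + 1 + 1 + 4 = 64
s = √(64/6) = √10.6667 ≈ 3.2660

s = 3.2660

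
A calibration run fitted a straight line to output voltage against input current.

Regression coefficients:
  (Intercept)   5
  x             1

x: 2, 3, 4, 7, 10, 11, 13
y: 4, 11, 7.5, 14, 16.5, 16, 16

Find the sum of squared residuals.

x=2: ŷ = 5 + 2 = 7; e = 4 − 7 = -3
x=3: ŷ = 5 + 3 = 8; e = 11 − 8 = 3
x=4: ŷ = 5 + 4 = 9; e = 7.5 − 9 = -1.5
x=7: ŷ = 5 + 7 = 12; e = 14 − 12 = 2
x=10: ŷ = 5 + 10 = 15; e = 16.5 − 15 = 1.5
x=11: ŷ = 5 + 11 = 16; e = 16 − 16 = 0
x=13: ŷ = 5 + 13 = 18; e = 16 − 18 = -2
SSE = 9 + 9 + 2.25 + 4 + 2.25 + 0 + 4 = 30.5

SSE = 30.5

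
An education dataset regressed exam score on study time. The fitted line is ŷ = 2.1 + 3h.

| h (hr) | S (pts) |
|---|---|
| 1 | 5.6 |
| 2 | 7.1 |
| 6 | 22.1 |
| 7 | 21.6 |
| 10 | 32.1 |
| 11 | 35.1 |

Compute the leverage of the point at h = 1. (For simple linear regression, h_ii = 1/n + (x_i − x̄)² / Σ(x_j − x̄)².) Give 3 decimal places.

h = 0.489

h̄ = (1 + 2 + 6 + 7 + 10 + 11)/6 = 6.16667
Σ(h − h̄)² = 26.6944 + 17.3611 + 0.0277778 + 0.694444 + 14.6944 + 23.3611 = 82.8333
h = 1/6 + (-5.16667)²/82.8333 = 0.166667 + 0.322267 = 0.489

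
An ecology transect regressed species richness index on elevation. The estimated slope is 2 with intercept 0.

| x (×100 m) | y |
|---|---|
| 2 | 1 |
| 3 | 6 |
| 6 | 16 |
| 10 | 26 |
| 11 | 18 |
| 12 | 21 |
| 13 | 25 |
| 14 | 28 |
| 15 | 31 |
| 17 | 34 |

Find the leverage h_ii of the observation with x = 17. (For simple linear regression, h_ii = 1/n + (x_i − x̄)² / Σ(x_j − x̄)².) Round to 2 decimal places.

x̄ = (2 + 3 + 6 + 10 + 11 + 12 + 13 + 14 + 15 + 17)/10 = 10.3
Σ(x − x̄)² = 68.89 + 53.29 + 18.49 + 0.09 + 0.49 + 2.89 + 7.29 + 13.69 + 22.09 + 44.89 = 232.1
h = 1/10 + (6.7)²/232.1 = 0.1 + 0.193408 = 0.29

h = 0.29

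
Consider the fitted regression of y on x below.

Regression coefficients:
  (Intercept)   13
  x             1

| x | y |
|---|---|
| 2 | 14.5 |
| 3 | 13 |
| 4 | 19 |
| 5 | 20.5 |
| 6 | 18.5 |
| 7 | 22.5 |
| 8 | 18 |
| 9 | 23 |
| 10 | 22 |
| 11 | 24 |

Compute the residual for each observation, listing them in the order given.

-0.5, -3, 2, 2.5, -0.5, 2.5, -3, 1, -1, 0

x=2: ŷ = 13 + 2 = 15; r = 14.5 − 15 = -0.5
x=3: ŷ = 13 + 3 = 16; r = 13 − 16 = -3
x=4: ŷ = 13 + 4 = 17; r = 19 − 17 = 2
x=5: ŷ = 13 + 5 = 18; r = 20.5 − 18 = 2.5
x=6: ŷ = 13 + 6 = 19; r = 18.5 − 19 = -0.5
x=7: ŷ = 13 + 7 = 20; r = 22.5 − 20 = 2.5
x=8: ŷ = 13 + 8 = 21; r = 18 − 21 = -3
x=9: ŷ = 13 + 9 = 22; r = 23 − 22 = 1
x=10: ŷ = 13 + 10 = 23; r = 22 − 23 = -1
x=11: ŷ = 13 + 11 = 24; r = 24 − 24 = 0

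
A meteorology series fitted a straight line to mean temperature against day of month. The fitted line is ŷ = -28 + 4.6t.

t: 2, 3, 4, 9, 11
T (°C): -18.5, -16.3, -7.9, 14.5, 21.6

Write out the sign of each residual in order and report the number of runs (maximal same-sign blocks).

4 runs

t=2: ŷ = -28 + 4.6·2 = -18.8; r = -18.5 − (-18.8) = 0.3
t=3: ŷ = -28 + 4.6·3 = -14.2; r = -16.3 − (-14.2) = -2.1
t=4: ŷ = -28 + 4.6·4 = -9.6; r = -7.9 − (-9.6) = 1.7
t=9: ŷ = -28 + 4.6·9 = 13.4; r = 14.5 − 13.4 = 1.1
t=11: ŷ = -28 + 4.6·11 = 22.6; r = 21.6 − 22.6 = -1
Signs: + − + + −
Runs: +×1, −×1, +×2, −×1 → 4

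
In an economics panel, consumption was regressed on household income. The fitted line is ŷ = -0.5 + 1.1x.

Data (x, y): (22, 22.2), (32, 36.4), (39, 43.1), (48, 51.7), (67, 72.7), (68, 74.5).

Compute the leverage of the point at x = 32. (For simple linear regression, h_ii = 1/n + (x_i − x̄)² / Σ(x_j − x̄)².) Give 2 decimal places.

x̄ = (22 + 32 + 39 + 48 + 67 + 68)/6 = 46
Σ(x − x̄)² = 576 + 196 + 49 + 4 + 441 + 484 = 1750
h = 1/6 + (-14)²/1750 = 0.166667 + 0.112 = 0.28

h = 0.28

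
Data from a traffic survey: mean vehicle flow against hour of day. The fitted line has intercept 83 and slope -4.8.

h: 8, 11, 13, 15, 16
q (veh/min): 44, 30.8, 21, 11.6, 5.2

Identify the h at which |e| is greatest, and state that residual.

h = 16, e = -1

h=8: q̂ = 83 − 4.8·8 = 44.6; e = 44 − 44.6 = -0.6
h=11: q̂ = 83 − 4.8·11 = 30.2; e = 30.8 − 30.2 = 0.6
h=13: q̂ = 83 − 4.8·13 = 20.6; e = 21 − 20.6 = 0.4
h=15: q̂ = 83 − 4.8·15 = 11; e = 11.6 − 11 = 0.6
h=16: q̂ = 83 − 4.8·16 = 6.2; e = 5.2 − 6.2 = -1
Largest |e| is 1 at h = 16, residual -1.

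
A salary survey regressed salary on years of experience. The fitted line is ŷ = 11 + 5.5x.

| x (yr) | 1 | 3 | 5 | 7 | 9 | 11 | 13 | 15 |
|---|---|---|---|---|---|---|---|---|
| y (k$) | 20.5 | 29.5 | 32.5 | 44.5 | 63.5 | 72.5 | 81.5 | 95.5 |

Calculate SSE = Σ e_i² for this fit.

SSE = 96

x=1: ŷ = 11 + 5.5·1 = 16.5; e = 20.5 − 16.5 = 4
x=3: ŷ = 11 + 5.5·3 = 27.5; e = 29.5 − 27.5 = 2
x=5: ŷ = 11 + 5.5·5 = 38.5; e = 32.5 − 38.5 = -6
x=7: ŷ = 11 + 5.5·7 = 49.5; e = 44.5 − 49.5 = -5
x=9: ŷ = 11 + 5.5·9 = 60.5; e = 63.5 − 60.5 = 3
x=11: ŷ = 11 + 5.5·11 = 71.5; e = 72.5 − 71.5 = 1
x=13: ŷ = 11 + 5.5·13 = 82.5; e = 81.5 − 82.5 = -1
x=15: ŷ = 11 + 5.5·15 = 93.5; e = 95.5 − 93.5 = 2
SSE = 16 + 4 + 36 + 25 + 9 + 1 + 1 + 4 = 96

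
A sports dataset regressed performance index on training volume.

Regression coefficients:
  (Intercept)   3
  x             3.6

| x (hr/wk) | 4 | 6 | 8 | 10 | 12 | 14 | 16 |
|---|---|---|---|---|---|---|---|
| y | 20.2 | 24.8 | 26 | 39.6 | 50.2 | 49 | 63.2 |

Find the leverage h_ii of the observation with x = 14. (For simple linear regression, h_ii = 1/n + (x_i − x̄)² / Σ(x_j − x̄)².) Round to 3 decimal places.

x̄ = (4 + 6 + 8 + 10 + 12 + 14 + 16)/7 = 10
Σ(x − x̄)² = 36 + 16 + 4 + 0 + 4 + 16 + 36 = 112
h = 1/7 + (4)²/112 = 0.142857 + 0.142857 = 0.286

h = 0.286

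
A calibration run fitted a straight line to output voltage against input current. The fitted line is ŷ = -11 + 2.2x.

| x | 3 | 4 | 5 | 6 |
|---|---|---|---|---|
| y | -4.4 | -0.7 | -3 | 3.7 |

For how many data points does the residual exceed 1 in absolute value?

x=3: ŷ = -11 + 2.2·3 = -4.4; e = -4.4 − (-4.4) = 0
x=4: ŷ = -11 + 2.2·4 = -2.2; e = -0.7 − (-2.2) = 1.5
x=5: ŷ = -11 + 2.2·5 = 0; e = -3 − 0 = -3
x=6: ŷ = -11 + 2.2·6 = 2.2; e = 3.7 − 2.2 = 1.5
|e| > 1: x=4 (|e|=1.5), x=5 (|e|=3), x=6 (|e|=1.5) → 3

3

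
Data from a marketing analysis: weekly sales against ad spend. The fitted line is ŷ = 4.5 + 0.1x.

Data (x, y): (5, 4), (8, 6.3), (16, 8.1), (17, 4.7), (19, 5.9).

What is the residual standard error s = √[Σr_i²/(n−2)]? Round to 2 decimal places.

s = 1.68

x=5: ŷ = 4.5 + 0.1·5 = 5; r = 4 − 5 = -1
x=8: ŷ = 4.5 + 0.1·8 = 5.3; r = 6.3 − 5.3 = 1
x=16: ŷ = 4.5 + 0.1·16 = 6.1; r = 8.1 − 6.1 = 2
x=17: ŷ = 4.5 + 0.1·17 = 6.2; r = 4.7 − 6.2 = -1.5
x=19: ŷ = 4.5 + 0.1·19 = 6.4; r = 5.9 − 6.4 = -0.5
SSE = 1 + 1 + 4 + 2.25 + 0.25 = 8.5
s = √(8.5/3) = √2.83333 ≈ 1.68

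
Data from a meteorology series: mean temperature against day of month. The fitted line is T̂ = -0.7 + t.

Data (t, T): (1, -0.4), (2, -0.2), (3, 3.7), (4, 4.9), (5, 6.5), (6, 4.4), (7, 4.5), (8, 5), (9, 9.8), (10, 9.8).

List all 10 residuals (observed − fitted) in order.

t=1: T̂ = -0.7 + 1 = 0.3; e = -0.4 − 0.3 = -0.7
t=2: T̂ = -0.7 + 2 = 1.3; e = -0.2 − 1.3 = -1.5
t=3: T̂ = -0.7 + 3 = 2.3; e = 3.7 − 2.3 = 1.4
t=4: T̂ = -0.7 + 4 = 3.3; e = 4.9 − 3.3 = 1.6
t=5: T̂ = -0.7 + 5 = 4.3; e = 6.5 − 4.3 = 2.2
t=6: T̂ = -0.7 + 6 = 5.3; e = 4.4 − 5.3 = -0.9
t=7: T̂ = -0.7 + 7 = 6.3; e = 4.5 − 6.3 = -1.8
t=8: T̂ = -0.7 + 8 = 7.3; e = 5 − 7.3 = -2.3
t=9: T̂ = -0.7 + 9 = 8.3; e = 9.8 − 8.3 = 1.5
t=10: T̂ = -0.7 + 10 = 9.3; e = 9.8 − 9.3 = 0.5

-0.7, -1.5, 1.4, 1.6, 2.2, -0.9, -1.8, -2.3, 1.5, 0.5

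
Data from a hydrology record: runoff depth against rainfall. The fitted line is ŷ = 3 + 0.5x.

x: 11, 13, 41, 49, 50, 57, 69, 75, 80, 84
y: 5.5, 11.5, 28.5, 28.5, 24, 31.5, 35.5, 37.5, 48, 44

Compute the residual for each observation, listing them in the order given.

-3, 2, 5, 1, -4, 0, -2, -3, 5, -1

x=11: ŷ = 3 + 0.5·11 = 8.5; e = 5.5 − 8.5 = -3
x=13: ŷ = 3 + 0.5·13 = 9.5; e = 11.5 − 9.5 = 2
x=41: ŷ = 3 + 0.5·41 = 23.5; e = 28.5 − 23.5 = 5
x=49: ŷ = 3 + 0.5·49 = 27.5; e = 28.5 − 27.5 = 1
x=50: ŷ = 3 + 0.5·50 = 28; e = 24 − 28 = -4
x=57: ŷ = 3 + 0.5·57 = 31.5; e = 31.5 − 31.5 = 0
x=69: ŷ = 3 + 0.5·69 = 37.5; e = 35.5 − 37.5 = -2
x=75: ŷ = 3 + 0.5·75 = 40.5; e = 37.5 − 40.5 = -3
x=80: ŷ = 3 + 0.5·80 = 43; e = 48 − 43 = 5
x=84: ŷ = 3 + 0.5·84 = 45; e = 44 − 45 = -1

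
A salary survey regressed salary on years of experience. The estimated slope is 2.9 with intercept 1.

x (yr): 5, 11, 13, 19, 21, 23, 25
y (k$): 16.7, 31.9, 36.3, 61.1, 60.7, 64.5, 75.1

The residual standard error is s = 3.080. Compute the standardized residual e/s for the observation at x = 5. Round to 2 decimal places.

0.39

ŷ = 1 + 2.9·5 = 15.5
e = 16.7 − 15.5 = 1.2
e/s = 1.2 / 3.080 = 0.39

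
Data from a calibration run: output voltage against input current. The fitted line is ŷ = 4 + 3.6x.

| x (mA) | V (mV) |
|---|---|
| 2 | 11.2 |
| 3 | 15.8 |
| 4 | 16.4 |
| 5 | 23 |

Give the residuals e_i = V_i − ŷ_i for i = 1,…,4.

0, 1, -2, 1

x=2: ŷ = 4 + 3.6·2 = 11.2; e = 11.2 − 11.2 = 0
x=3: ŷ = 4 + 3.6·3 = 14.8; e = 15.8 − 14.8 = 1
x=4: ŷ = 4 + 3.6·4 = 18.4; e = 16.4 − 18.4 = -2
x=5: ŷ = 4 + 3.6·5 = 22; e = 23 − 22 = 1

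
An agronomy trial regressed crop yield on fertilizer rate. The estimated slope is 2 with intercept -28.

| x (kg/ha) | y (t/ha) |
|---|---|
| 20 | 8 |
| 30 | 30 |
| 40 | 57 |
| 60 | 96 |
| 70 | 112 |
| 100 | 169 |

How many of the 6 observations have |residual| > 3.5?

3

x=20: ŷ = -28 + 2·20 = 12; r = 8 − 12 = -4
x=30: ŷ = -28 + 2·30 = 32; r = 30 − 32 = -2
x=40: ŷ = -28 + 2·40 = 52; r = 57 − 52 = 5
x=60: ŷ = -28 + 2·60 = 92; r = 96 − 92 = 4
x=70: ŷ = -28 + 2·70 = 112; r = 112 − 112 = 0
x=100: ŷ = -28 + 2·100 = 172; r = 169 − 172 = -3
|r| > 3.5: x=20 (|r|=4), x=40 (|r|=5), x=60 (|r|=4) → 3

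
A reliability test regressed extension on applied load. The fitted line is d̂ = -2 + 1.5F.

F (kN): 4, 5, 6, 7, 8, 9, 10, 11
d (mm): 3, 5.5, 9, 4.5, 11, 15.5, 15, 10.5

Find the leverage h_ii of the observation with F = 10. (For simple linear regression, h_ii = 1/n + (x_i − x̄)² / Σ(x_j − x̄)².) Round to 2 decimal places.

h = 0.27

F̄ = (4 + 5 + 6 + 7 + 8 + 9 + 10 + 11)/8 = 7.5
Σ(F − F̄)² = 12.25 + 6.25 + 2.25 + 0.25 + 0.25 + 2.25 + 6.25 + 12.25 = 42
h = 1/8 + (2.5)²/42 = 0.125 + 0.14881 = 0.27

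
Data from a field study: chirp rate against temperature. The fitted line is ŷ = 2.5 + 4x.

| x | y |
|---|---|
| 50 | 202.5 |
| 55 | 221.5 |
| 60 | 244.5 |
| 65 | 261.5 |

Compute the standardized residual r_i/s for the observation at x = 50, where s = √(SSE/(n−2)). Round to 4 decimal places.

0.0000

x=50: ŷ = 2.5 + 4·50 = 202.5; r = 202.5 − 202.5 = 0
x=55: ŷ = 2.5 + 4·55 = 222.5; r = 221.5 − 222.5 = -1
x=60: ŷ = 2.5 + 4·60 = 242.5; r = 244.5 − 242.5 = 2
x=65: ŷ = 2.5 + 4·65 = 262.5; r = 261.5 − 262.5 = -1
SSE = 0 + 1 + 4 + 1 = 6
s = √(6/2) = 1.73205
r/s = 0 / 1.73205 = 0.0000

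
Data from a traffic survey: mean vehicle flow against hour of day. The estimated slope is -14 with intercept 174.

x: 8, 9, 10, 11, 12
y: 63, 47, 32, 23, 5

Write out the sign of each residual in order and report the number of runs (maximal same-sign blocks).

x=8: ŷ = 174 − 14·8 = 62; r = 63 − 62 = 1
x=9: ŷ = 174 − 14·9 = 48; r = 47 − 48 = -1
x=10: ŷ = 174 − 14·10 = 34; r = 32 − 34 = -2
x=11: ŷ = 174 − 14·11 = 20; r = 23 − 20 = 3
x=12: ŷ = 174 − 14·12 = 6; r = 5 − 6 = -1
Signs: + − − + −
Runs: +×1, −×2, +×1, −×1 → 4

4 runs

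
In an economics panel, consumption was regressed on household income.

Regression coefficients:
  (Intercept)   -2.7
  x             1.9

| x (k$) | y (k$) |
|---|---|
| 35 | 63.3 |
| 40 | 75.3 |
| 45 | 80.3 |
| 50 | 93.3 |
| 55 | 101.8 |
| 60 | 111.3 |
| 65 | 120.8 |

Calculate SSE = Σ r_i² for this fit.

SSE = 11.5

x=35: ŷ = -2.7 + 1.9·35 = 63.8; r = 63.3 − 63.8 = -0.5
x=40: ŷ = -2.7 + 1.9·40 = 73.3; r = 75.3 − 73.3 = 2
x=45: ŷ = -2.7 + 1.9·45 = 82.8; r = 80.3 − 82.8 = -2.5
x=50: ŷ = -2.7 + 1.9·50 = 92.3; r = 93.3 − 92.3 = 1
x=55: ŷ = -2.7 + 1.9·55 = 101.8; r = 101.8 − 101.8 = 0
x=60: ŷ = -2.7 + 1.9·60 = 111.3; r = 111.3 − 111.3 = 0
x=65: ŷ = -2.7 + 1.9·65 = 120.8; r = 120.8 − 120.8 = 0
SSE = 0.25 + 4 + 6.25 + 1 + 0 + 0 + 0 = 11.5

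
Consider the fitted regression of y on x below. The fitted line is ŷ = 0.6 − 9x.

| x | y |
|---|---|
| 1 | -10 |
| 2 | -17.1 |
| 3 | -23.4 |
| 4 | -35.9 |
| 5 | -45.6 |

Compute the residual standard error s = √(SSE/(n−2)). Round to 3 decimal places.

x=1: ŷ = 0.6 − 9·1 = -8.4; r = -10 − (-8.4) = -1.6
x=2: ŷ = 0.6 − 9·2 = -17.4; r = -17.1 − (-17.4) = 0.3
x=3: ŷ = 0.6 − 9·3 = -26.4; r = -23.4 − (-26.4) = 3
x=4: ŷ = 0.6 − 9·4 = -35.4; r = -35.9 − (-35.4) = -0.5
x=5: ŷ = 0.6 − 9·5 = -44.4; r = -45.6 − (-44.4) = -1.2
SSE = 2.56 + 0.09 + 9 + 0.25 + 1.44 = 13.34
s = √(13.34/3) = √4.44667 ≈ 2.109

s = 2.109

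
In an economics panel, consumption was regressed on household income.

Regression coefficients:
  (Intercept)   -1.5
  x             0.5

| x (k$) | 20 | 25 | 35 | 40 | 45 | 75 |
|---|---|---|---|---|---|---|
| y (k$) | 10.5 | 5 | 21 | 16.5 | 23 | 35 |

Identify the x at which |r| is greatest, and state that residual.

x = 25, r = -6

x=20: ŷ = -1.5 + 0.5·20 = 8.5; r = 10.5 − 8.5 = 2
x=25: ŷ = -1.5 + 0.5·25 = 11; r = 5 − 11 = -6
x=35: ŷ = -1.5 + 0.5·35 = 16; r = 21 − 16 = 5
x=40: ŷ = -1.5 + 0.5·40 = 18.5; r = 16.5 − 18.5 = -2
x=45: ŷ = -1.5 + 0.5·45 = 21; r = 23 − 21 = 2
x=75: ŷ = -1.5 + 0.5·75 = 36; r = 35 − 36 = -1
Largest |r| is 6 at x = 25, residual -6.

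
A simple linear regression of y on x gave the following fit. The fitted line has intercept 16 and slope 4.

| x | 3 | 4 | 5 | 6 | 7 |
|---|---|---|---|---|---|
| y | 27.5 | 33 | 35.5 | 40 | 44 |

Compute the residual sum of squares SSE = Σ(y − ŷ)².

x=3: ŷ = 16 + 4·3 = 28; r = 27.5 − 28 = -0.5
x=4: ŷ = 16 + 4·4 = 32; r = 33 − 32 = 1
x=5: ŷ = 16 + 4·5 = 36; r = 35.5 − 36 = -0.5
x=6: ŷ = 16 + 4·6 = 40; r = 40 − 40 = 0
x=7: ŷ = 16 + 4·7 = 44; r = 44 − 44 = 0
SSE = 0.25 + 1 + 0.25 + 0 + 0 = 1.5

SSE = 1.5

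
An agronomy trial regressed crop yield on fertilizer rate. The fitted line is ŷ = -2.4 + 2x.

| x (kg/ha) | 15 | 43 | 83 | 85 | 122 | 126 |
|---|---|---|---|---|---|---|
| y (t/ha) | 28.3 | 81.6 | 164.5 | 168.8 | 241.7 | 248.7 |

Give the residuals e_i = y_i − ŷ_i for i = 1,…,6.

x=15: ŷ = -2.4 + 2·15 = 27.6; e = 28.3 − 27.6 = 0.7
x=43: ŷ = -2.4 + 2·43 = 83.6; e = 81.6 − 83.6 = -2
x=83: ŷ = -2.4 + 2·83 = 163.6; e = 164.5 − 163.6 = 0.9
x=85: ŷ = -2.4 + 2·85 = 167.6; e = 168.8 − 167.6 = 1.2
x=122: ŷ = -2.4 + 2·122 = 241.6; e = 241.7 − 241.6 = 0.1
x=126: ŷ = -2.4 + 2·126 = 249.6; e = 248.7 − 249.6 = -0.9

0.7, -2, 0.9, 1.2, 0.1, -0.9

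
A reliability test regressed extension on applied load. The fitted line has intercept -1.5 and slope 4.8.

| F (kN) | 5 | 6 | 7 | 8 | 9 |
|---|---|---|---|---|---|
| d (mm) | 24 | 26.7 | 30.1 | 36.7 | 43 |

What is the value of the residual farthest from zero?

r = -2

F=5: d̂ = -1.5 + 4.8·5 = 22.5; r = 24 − 22.5 = 1.5
F=6: d̂ = -1.5 + 4.8·6 = 27.3; r = 26.7 − 27.3 = -0.6
F=7: d̂ = -1.5 + 4.8·7 = 32.1; r = 30.1 − 32.1 = -2
F=8: d̂ = -1.5 + 4.8·8 = 36.9; r = 36.7 − 36.9 = -0.2
F=9: d̂ = -1.5 + 4.8·9 = 41.7; r = 43 − 41.7 = 1.3
Largest |r| is 2 at F = 7, residual -2.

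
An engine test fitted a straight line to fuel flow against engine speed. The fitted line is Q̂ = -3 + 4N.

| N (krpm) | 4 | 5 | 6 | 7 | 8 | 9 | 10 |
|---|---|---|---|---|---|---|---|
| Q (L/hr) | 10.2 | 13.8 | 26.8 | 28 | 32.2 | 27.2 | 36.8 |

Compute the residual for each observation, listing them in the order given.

N=4: Q̂ = -3 + 4·4 = 13; e = 10.2 − 13 = -2.8
N=5: Q̂ = -3 + 4·5 = 17; e = 13.8 − 17 = -3.2
N=6: Q̂ = -3 + 4·6 = 21; e = 26.8 − 21 = 5.8
N=7: Q̂ = -3 + 4·7 = 25; e = 28 − 25 = 3
N=8: Q̂ = -3 + 4·8 = 29; e = 32.2 − 29 = 3.2
N=9: Q̂ = -3 + 4·9 = 33; e = 27.2 − 33 = -5.8
N=10: Q̂ = -3 + 4·10 = 37; e = 36.8 − 37 = -0.2

-2.8, -3.2, 5.8, 3, 3.2, -5.8, -0.2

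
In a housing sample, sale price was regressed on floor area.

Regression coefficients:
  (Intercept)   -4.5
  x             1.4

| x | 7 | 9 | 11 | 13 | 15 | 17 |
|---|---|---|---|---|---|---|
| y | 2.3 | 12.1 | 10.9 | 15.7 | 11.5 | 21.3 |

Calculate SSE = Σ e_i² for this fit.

SSE = 58

x=7: ŷ = -4.5 + 1.4·7 = 5.3; e = 2.3 − 5.3 = -3
x=9: ŷ = -4.5 + 1.4·9 = 8.1; e = 12.1 − 8.1 = 4
x=11: ŷ = -4.5 + 1.4·11 = 10.9; e = 10.9 − 10.9 = 0
x=13: ŷ = -4.5 + 1.4·13 = 13.7; e = 15.7 − 13.7 = 2
x=15: ŷ = -4.5 + 1.4·15 = 16.5; e = 11.5 − 16.5 = -5
x=17: ŷ = -4.5 + 1.4·17 = 19.3; e = 21.3 − 19.3 = 2
SSE = 9 + 16 + 0 + 4 + 25 + 4 = 58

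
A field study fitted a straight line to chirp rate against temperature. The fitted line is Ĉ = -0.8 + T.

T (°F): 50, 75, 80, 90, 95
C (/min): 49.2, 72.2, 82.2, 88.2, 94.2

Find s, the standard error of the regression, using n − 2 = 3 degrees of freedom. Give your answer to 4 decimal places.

T=50: Ĉ = -0.8 + 50 = 49.2; e = 49.2 − 49.2 = 0
T=75: Ĉ = -0.8 + 75 = 74.2; e = 72.2 − 74.2 = -2
T=80: Ĉ = -0.8 + 80 = 79.2; e = 82.2 − 79.2 = 3
T=90: Ĉ = -0.8 + 90 = 89.2; e = 88.2 − 89.2 = -1
T=95: Ĉ = -0.8 + 95 = 94.2; e = 94.2 − 94.2 = 0
SSE = 0 + 4 + 9 + 1 + 0 = 14
s = √(14/3) = √4.66667 ≈ 2.1602

s = 2.1602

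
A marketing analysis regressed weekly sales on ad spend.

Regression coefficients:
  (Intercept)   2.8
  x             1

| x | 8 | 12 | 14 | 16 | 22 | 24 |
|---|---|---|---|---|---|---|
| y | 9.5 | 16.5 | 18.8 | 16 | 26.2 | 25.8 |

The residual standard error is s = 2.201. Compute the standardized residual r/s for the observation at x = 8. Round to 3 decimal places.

ŷ = 2.8 + 8 = 10.8
r = 9.5 − 10.8 = -1.3
r/s = -1.3 / 2.201 = -0.591

-0.591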